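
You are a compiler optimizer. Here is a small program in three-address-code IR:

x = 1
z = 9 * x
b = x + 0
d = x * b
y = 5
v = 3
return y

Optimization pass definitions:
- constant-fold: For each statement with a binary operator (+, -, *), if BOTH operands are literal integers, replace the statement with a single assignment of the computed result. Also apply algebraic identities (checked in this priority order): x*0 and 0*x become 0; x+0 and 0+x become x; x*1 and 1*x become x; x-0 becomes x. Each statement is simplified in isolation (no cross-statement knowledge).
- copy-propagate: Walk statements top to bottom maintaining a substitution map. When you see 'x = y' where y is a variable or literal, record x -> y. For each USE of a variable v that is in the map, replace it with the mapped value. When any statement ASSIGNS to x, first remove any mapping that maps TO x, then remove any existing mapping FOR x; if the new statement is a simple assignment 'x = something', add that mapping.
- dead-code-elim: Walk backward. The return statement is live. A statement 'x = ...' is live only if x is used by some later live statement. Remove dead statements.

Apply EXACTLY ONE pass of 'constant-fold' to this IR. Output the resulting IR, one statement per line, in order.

Applying constant-fold statement-by-statement:
  [1] x = 1  (unchanged)
  [2] z = 9 * x  (unchanged)
  [3] b = x + 0  -> b = x
  [4] d = x * b  (unchanged)
  [5] y = 5  (unchanged)
  [6] v = 3  (unchanged)
  [7] return y  (unchanged)
Result (7 stmts):
  x = 1
  z = 9 * x
  b = x
  d = x * b
  y = 5
  v = 3
  return y

Answer: x = 1
z = 9 * x
b = x
d = x * b
y = 5
v = 3
return y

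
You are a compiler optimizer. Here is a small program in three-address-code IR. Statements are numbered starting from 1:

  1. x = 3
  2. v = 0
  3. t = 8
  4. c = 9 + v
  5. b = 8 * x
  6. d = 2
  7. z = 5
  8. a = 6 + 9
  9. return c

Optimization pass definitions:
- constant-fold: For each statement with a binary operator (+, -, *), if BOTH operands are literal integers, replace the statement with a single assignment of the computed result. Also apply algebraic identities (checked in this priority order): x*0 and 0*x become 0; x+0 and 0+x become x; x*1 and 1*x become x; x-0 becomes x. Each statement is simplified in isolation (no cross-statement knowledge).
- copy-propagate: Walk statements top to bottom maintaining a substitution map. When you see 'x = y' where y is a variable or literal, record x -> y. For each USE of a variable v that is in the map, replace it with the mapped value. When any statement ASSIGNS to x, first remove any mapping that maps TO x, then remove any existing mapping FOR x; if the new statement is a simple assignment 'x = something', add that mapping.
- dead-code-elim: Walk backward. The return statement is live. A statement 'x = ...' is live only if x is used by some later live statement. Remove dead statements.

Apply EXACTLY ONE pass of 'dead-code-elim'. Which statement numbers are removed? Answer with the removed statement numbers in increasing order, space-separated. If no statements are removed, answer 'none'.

Answer: 1 3 5 6 7 8

Derivation:
Backward liveness scan:
Stmt 1 'x = 3': DEAD (x not in live set [])
Stmt 2 'v = 0': KEEP (v is live); live-in = []
Stmt 3 't = 8': DEAD (t not in live set ['v'])
Stmt 4 'c = 9 + v': KEEP (c is live); live-in = ['v']
Stmt 5 'b = 8 * x': DEAD (b not in live set ['c'])
Stmt 6 'd = 2': DEAD (d not in live set ['c'])
Stmt 7 'z = 5': DEAD (z not in live set ['c'])
Stmt 8 'a = 6 + 9': DEAD (a not in live set ['c'])
Stmt 9 'return c': KEEP (return); live-in = ['c']
Removed statement numbers: [1, 3, 5, 6, 7, 8]
Surviving IR:
  v = 0
  c = 9 + v
  return c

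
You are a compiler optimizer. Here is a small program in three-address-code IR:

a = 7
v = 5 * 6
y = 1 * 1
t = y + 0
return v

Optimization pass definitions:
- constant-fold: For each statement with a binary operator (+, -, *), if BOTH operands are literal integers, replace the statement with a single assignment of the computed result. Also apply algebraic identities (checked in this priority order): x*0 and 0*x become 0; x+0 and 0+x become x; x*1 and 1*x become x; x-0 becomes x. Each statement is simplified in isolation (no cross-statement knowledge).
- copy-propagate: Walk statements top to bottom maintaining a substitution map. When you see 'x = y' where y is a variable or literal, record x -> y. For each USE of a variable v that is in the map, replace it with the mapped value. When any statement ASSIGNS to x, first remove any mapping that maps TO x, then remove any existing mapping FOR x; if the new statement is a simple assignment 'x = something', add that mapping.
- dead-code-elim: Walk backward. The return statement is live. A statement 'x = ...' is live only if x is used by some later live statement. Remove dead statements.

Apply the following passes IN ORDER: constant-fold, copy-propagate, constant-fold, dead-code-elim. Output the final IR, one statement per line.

Initial IR:
  a = 7
  v = 5 * 6
  y = 1 * 1
  t = y + 0
  return v
After constant-fold (5 stmts):
  a = 7
  v = 30
  y = 1
  t = y
  return v
After copy-propagate (5 stmts):
  a = 7
  v = 30
  y = 1
  t = 1
  return 30
After constant-fold (5 stmts):
  a = 7
  v = 30
  y = 1
  t = 1
  return 30
After dead-code-elim (1 stmts):
  return 30

Answer: return 30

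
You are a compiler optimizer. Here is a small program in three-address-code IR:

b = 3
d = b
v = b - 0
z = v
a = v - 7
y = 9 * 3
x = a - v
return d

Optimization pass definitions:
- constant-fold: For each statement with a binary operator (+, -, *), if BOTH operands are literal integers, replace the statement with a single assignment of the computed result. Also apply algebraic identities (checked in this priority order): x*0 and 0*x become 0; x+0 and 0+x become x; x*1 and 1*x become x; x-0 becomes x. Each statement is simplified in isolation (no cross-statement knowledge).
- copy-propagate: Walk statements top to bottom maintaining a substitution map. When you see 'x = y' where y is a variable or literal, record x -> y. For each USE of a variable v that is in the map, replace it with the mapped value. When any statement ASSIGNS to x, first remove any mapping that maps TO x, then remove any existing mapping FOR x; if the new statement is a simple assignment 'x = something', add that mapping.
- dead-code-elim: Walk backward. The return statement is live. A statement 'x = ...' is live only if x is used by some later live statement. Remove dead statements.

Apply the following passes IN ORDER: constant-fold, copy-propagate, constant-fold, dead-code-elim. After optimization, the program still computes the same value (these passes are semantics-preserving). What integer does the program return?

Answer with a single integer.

Answer: 3

Derivation:
Initial IR:
  b = 3
  d = b
  v = b - 0
  z = v
  a = v - 7
  y = 9 * 3
  x = a - v
  return d
After constant-fold (8 stmts):
  b = 3
  d = b
  v = b
  z = v
  a = v - 7
  y = 27
  x = a - v
  return d
After copy-propagate (8 stmts):
  b = 3
  d = 3
  v = 3
  z = 3
  a = 3 - 7
  y = 27
  x = a - 3
  return 3
After constant-fold (8 stmts):
  b = 3
  d = 3
  v = 3
  z = 3
  a = -4
  y = 27
  x = a - 3
  return 3
After dead-code-elim (1 stmts):
  return 3
Evaluate:
  b = 3  =>  b = 3
  d = b  =>  d = 3
  v = b - 0  =>  v = 3
  z = v  =>  z = 3
  a = v - 7  =>  a = -4
  y = 9 * 3  =>  y = 27
  x = a - v  =>  x = -7
  return d = 3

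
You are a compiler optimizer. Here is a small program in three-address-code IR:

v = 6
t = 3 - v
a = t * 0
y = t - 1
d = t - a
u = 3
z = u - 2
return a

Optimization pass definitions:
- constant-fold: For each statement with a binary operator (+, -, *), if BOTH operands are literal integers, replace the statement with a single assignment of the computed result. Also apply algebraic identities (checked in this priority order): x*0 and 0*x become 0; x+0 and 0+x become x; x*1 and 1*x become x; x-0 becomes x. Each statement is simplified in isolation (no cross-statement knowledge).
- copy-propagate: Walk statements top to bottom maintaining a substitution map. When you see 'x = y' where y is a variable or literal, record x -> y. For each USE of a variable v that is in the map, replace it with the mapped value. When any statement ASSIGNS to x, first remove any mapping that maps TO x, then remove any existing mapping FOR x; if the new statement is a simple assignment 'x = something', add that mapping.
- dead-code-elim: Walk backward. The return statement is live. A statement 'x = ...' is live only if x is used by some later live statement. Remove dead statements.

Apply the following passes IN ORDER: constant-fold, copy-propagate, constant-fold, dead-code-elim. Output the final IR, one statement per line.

Initial IR:
  v = 6
  t = 3 - v
  a = t * 0
  y = t - 1
  d = t - a
  u = 3
  z = u - 2
  return a
After constant-fold (8 stmts):
  v = 6
  t = 3 - v
  a = 0
  y = t - 1
  d = t - a
  u = 3
  z = u - 2
  return a
After copy-propagate (8 stmts):
  v = 6
  t = 3 - 6
  a = 0
  y = t - 1
  d = t - 0
  u = 3
  z = 3 - 2
  return 0
After constant-fold (8 stmts):
  v = 6
  t = -3
  a = 0
  y = t - 1
  d = t
  u = 3
  z = 1
  return 0
After dead-code-elim (1 stmts):
  return 0

Answer: return 0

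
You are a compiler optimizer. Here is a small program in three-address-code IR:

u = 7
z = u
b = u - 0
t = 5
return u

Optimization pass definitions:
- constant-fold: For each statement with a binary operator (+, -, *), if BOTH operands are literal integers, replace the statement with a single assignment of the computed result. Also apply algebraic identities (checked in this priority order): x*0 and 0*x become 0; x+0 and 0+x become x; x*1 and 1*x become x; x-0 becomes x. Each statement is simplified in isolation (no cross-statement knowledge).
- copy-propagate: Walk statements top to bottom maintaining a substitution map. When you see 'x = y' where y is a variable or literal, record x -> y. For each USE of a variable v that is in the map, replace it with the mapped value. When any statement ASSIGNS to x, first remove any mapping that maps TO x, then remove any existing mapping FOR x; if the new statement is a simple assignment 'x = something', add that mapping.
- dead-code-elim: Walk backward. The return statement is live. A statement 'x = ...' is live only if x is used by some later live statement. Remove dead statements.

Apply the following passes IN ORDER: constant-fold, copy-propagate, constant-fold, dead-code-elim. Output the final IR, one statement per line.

Initial IR:
  u = 7
  z = u
  b = u - 0
  t = 5
  return u
After constant-fold (5 stmts):
  u = 7
  z = u
  b = u
  t = 5
  return u
After copy-propagate (5 stmts):
  u = 7
  z = 7
  b = 7
  t = 5
  return 7
After constant-fold (5 stmts):
  u = 7
  z = 7
  b = 7
  t = 5
  return 7
After dead-code-elim (1 stmts):
  return 7

Answer: return 7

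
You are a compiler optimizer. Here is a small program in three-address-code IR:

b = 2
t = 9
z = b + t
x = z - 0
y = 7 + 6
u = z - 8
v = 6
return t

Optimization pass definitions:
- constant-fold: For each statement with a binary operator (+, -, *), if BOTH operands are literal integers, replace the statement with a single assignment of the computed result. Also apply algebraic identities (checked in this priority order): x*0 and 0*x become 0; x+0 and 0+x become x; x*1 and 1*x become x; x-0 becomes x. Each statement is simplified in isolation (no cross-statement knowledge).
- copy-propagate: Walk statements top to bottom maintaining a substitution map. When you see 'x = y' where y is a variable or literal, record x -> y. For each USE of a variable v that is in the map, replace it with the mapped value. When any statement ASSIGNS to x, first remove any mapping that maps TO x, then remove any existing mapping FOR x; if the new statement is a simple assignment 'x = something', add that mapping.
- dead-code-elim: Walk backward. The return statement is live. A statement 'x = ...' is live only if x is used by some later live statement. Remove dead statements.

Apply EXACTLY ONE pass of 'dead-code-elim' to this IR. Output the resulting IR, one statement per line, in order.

Answer: t = 9
return t

Derivation:
Applying dead-code-elim statement-by-statement:
  [8] return t  -> KEEP (return); live=['t']
  [7] v = 6  -> DEAD (v not live)
  [6] u = z - 8  -> DEAD (u not live)
  [5] y = 7 + 6  -> DEAD (y not live)
  [4] x = z - 0  -> DEAD (x not live)
  [3] z = b + t  -> DEAD (z not live)
  [2] t = 9  -> KEEP; live=[]
  [1] b = 2  -> DEAD (b not live)
Result (2 stmts):
  t = 9
  return t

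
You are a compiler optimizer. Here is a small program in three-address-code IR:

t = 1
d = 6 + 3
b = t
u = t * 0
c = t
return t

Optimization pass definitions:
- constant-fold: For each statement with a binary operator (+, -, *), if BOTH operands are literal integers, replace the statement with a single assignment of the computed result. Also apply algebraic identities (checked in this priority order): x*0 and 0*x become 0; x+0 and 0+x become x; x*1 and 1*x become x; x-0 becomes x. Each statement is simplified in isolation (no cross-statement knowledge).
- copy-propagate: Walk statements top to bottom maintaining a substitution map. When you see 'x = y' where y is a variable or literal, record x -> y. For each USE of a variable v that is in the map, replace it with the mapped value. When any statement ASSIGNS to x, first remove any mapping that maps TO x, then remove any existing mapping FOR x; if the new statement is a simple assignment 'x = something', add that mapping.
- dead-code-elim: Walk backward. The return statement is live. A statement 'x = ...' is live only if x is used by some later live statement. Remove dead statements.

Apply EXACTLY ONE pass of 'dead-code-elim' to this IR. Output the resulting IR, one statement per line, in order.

Answer: t = 1
return t

Derivation:
Applying dead-code-elim statement-by-statement:
  [6] return t  -> KEEP (return); live=['t']
  [5] c = t  -> DEAD (c not live)
  [4] u = t * 0  -> DEAD (u not live)
  [3] b = t  -> DEAD (b not live)
  [2] d = 6 + 3  -> DEAD (d not live)
  [1] t = 1  -> KEEP; live=[]
Result (2 stmts):
  t = 1
  return t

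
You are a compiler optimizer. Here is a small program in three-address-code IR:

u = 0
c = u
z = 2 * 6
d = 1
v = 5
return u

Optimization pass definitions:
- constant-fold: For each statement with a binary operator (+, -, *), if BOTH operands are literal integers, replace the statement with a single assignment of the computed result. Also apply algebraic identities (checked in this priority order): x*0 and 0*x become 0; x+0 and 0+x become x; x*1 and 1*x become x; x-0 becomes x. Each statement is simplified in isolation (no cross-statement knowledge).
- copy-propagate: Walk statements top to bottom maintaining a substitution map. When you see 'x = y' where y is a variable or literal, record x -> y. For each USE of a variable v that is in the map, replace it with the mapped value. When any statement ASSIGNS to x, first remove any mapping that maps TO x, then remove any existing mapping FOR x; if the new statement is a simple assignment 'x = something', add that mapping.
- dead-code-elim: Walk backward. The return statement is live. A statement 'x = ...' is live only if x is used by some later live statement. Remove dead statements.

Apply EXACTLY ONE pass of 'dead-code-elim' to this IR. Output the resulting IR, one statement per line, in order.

Answer: u = 0
return u

Derivation:
Applying dead-code-elim statement-by-statement:
  [6] return u  -> KEEP (return); live=['u']
  [5] v = 5  -> DEAD (v not live)
  [4] d = 1  -> DEAD (d not live)
  [3] z = 2 * 6  -> DEAD (z not live)
  [2] c = u  -> DEAD (c not live)
  [1] u = 0  -> KEEP; live=[]
Result (2 stmts):
  u = 0
  return u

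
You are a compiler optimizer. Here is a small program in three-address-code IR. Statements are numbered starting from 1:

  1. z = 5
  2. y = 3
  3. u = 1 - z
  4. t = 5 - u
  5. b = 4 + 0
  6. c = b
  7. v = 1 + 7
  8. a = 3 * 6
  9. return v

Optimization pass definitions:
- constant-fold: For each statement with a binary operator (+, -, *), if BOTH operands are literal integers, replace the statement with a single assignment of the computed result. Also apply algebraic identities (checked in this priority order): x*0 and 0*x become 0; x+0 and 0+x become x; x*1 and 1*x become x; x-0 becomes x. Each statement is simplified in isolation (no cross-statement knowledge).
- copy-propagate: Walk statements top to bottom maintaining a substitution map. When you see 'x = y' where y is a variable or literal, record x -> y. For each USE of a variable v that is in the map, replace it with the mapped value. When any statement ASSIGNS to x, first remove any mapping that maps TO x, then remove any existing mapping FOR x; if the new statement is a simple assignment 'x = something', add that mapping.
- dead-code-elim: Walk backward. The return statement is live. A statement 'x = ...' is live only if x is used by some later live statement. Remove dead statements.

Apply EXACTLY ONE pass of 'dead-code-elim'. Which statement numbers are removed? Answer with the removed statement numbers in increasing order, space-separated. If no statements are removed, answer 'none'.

Backward liveness scan:
Stmt 1 'z = 5': DEAD (z not in live set [])
Stmt 2 'y = 3': DEAD (y not in live set [])
Stmt 3 'u = 1 - z': DEAD (u not in live set [])
Stmt 4 't = 5 - u': DEAD (t not in live set [])
Stmt 5 'b = 4 + 0': DEAD (b not in live set [])
Stmt 6 'c = b': DEAD (c not in live set [])
Stmt 7 'v = 1 + 7': KEEP (v is live); live-in = []
Stmt 8 'a = 3 * 6': DEAD (a not in live set ['v'])
Stmt 9 'return v': KEEP (return); live-in = ['v']
Removed statement numbers: [1, 2, 3, 4, 5, 6, 8]
Surviving IR:
  v = 1 + 7
  return v

Answer: 1 2 3 4 5 6 8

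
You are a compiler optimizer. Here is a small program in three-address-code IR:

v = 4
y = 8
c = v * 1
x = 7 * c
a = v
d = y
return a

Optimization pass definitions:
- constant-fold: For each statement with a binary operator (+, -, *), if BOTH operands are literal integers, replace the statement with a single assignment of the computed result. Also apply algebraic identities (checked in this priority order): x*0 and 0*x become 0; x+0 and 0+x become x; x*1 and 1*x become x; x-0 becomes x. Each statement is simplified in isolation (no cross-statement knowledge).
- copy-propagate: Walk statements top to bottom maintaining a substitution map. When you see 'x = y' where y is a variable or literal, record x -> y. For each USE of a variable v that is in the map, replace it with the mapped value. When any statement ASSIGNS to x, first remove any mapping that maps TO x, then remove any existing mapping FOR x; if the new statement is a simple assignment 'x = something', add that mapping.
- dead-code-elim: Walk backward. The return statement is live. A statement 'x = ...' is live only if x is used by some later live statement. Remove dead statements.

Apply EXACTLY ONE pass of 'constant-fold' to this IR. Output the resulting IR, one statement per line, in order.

Applying constant-fold statement-by-statement:
  [1] v = 4  (unchanged)
  [2] y = 8  (unchanged)
  [3] c = v * 1  -> c = v
  [4] x = 7 * c  (unchanged)
  [5] a = v  (unchanged)
  [6] d = y  (unchanged)
  [7] return a  (unchanged)
Result (7 stmts):
  v = 4
  y = 8
  c = v
  x = 7 * c
  a = v
  d = y
  return a

Answer: v = 4
y = 8
c = v
x = 7 * c
a = v
d = y
return a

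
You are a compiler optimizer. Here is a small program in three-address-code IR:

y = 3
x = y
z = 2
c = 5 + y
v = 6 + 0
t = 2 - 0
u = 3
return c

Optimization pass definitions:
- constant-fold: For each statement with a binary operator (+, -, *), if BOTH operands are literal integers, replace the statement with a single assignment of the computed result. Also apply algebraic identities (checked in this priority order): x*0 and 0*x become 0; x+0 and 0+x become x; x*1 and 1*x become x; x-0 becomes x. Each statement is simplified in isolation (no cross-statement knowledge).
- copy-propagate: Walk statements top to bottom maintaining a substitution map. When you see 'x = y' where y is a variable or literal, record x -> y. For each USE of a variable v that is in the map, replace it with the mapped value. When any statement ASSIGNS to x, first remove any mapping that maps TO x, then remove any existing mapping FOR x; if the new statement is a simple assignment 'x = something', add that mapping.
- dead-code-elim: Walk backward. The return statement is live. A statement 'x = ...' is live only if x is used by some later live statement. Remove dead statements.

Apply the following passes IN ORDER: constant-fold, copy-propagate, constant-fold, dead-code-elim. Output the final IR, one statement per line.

Initial IR:
  y = 3
  x = y
  z = 2
  c = 5 + y
  v = 6 + 0
  t = 2 - 0
  u = 3
  return c
After constant-fold (8 stmts):
  y = 3
  x = y
  z = 2
  c = 5 + y
  v = 6
  t = 2
  u = 3
  return c
After copy-propagate (8 stmts):
  y = 3
  x = 3
  z = 2
  c = 5 + 3
  v = 6
  t = 2
  u = 3
  return c
After constant-fold (8 stmts):
  y = 3
  x = 3
  z = 2
  c = 8
  v = 6
  t = 2
  u = 3
  return c
After dead-code-elim (2 stmts):
  c = 8
  return c

Answer: c = 8
return c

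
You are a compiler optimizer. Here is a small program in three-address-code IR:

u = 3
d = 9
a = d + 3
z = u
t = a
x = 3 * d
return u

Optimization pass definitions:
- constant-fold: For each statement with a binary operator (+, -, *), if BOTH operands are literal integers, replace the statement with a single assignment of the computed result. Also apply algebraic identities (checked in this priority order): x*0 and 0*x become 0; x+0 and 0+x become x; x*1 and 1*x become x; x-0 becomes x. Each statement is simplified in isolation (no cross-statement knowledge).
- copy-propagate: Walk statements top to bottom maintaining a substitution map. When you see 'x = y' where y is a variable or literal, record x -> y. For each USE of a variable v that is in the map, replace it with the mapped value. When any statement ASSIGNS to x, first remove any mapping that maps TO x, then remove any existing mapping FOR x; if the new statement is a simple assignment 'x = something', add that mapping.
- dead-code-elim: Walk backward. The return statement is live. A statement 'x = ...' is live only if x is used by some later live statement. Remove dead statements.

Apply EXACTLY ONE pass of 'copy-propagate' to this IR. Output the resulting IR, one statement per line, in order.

Answer: u = 3
d = 9
a = 9 + 3
z = 3
t = a
x = 3 * 9
return 3

Derivation:
Applying copy-propagate statement-by-statement:
  [1] u = 3  (unchanged)
  [2] d = 9  (unchanged)
  [3] a = d + 3  -> a = 9 + 3
  [4] z = u  -> z = 3
  [5] t = a  (unchanged)
  [6] x = 3 * d  -> x = 3 * 9
  [7] return u  -> return 3
Result (7 stmts):
  u = 3
  d = 9
  a = 9 + 3
  z = 3
  t = a
  x = 3 * 9
  return 3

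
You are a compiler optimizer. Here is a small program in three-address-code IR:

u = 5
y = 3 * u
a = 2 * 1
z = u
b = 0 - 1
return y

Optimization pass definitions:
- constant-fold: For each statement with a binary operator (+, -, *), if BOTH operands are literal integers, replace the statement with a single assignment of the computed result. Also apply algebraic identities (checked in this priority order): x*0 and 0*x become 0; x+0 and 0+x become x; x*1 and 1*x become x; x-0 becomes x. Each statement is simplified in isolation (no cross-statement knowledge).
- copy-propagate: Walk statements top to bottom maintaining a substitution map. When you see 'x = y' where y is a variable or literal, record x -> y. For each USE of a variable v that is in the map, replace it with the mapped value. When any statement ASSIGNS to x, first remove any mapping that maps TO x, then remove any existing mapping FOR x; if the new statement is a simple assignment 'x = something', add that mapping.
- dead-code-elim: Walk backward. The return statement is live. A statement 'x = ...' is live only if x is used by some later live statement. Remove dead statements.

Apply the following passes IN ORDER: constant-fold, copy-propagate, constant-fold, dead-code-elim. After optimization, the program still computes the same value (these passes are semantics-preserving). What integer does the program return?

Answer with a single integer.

Answer: 15

Derivation:
Initial IR:
  u = 5
  y = 3 * u
  a = 2 * 1
  z = u
  b = 0 - 1
  return y
After constant-fold (6 stmts):
  u = 5
  y = 3 * u
  a = 2
  z = u
  b = -1
  return y
After copy-propagate (6 stmts):
  u = 5
  y = 3 * 5
  a = 2
  z = 5
  b = -1
  return y
After constant-fold (6 stmts):
  u = 5
  y = 15
  a = 2
  z = 5
  b = -1
  return y
After dead-code-elim (2 stmts):
  y = 15
  return y
Evaluate:
  u = 5  =>  u = 5
  y = 3 * u  =>  y = 15
  a = 2 * 1  =>  a = 2
  z = u  =>  z = 5
  b = 0 - 1  =>  b = -1
  return y = 15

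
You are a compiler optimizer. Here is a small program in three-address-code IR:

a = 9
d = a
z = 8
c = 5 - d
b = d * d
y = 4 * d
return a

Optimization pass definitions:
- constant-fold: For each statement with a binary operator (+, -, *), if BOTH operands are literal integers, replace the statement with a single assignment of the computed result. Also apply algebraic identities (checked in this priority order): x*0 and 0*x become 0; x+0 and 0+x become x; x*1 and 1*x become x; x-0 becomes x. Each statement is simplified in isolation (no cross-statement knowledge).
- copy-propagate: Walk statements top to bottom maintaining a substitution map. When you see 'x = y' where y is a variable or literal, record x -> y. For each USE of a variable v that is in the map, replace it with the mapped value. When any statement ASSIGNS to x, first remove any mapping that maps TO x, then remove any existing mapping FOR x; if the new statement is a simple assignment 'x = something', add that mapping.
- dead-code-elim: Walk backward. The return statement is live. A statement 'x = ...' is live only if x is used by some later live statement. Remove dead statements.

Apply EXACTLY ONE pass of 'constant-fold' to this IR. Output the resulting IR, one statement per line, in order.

Answer: a = 9
d = a
z = 8
c = 5 - d
b = d * d
y = 4 * d
return a

Derivation:
Applying constant-fold statement-by-statement:
  [1] a = 9  (unchanged)
  [2] d = a  (unchanged)
  [3] z = 8  (unchanged)
  [4] c = 5 - d  (unchanged)
  [5] b = d * d  (unchanged)
  [6] y = 4 * d  (unchanged)
  [7] return a  (unchanged)
Result (7 stmts):
  a = 9
  d = a
  z = 8
  c = 5 - d
  b = d * d
  y = 4 * d
  return a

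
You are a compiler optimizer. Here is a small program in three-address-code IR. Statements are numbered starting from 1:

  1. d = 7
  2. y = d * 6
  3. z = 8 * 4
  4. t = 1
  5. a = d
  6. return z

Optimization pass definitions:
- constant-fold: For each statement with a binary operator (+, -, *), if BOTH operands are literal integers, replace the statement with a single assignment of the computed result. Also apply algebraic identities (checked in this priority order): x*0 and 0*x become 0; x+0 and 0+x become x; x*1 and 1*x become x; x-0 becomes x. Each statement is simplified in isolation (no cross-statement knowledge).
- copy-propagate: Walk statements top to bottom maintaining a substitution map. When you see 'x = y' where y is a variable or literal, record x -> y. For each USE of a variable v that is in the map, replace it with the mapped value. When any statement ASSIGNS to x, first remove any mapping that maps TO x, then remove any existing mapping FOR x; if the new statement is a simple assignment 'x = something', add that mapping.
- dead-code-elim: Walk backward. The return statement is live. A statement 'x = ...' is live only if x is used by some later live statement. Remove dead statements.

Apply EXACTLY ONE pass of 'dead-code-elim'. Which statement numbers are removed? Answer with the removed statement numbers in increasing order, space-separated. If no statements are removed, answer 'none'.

Answer: 1 2 4 5

Derivation:
Backward liveness scan:
Stmt 1 'd = 7': DEAD (d not in live set [])
Stmt 2 'y = d * 6': DEAD (y not in live set [])
Stmt 3 'z = 8 * 4': KEEP (z is live); live-in = []
Stmt 4 't = 1': DEAD (t not in live set ['z'])
Stmt 5 'a = d': DEAD (a not in live set ['z'])
Stmt 6 'return z': KEEP (return); live-in = ['z']
Removed statement numbers: [1, 2, 4, 5]
Surviving IR:
  z = 8 * 4
  return z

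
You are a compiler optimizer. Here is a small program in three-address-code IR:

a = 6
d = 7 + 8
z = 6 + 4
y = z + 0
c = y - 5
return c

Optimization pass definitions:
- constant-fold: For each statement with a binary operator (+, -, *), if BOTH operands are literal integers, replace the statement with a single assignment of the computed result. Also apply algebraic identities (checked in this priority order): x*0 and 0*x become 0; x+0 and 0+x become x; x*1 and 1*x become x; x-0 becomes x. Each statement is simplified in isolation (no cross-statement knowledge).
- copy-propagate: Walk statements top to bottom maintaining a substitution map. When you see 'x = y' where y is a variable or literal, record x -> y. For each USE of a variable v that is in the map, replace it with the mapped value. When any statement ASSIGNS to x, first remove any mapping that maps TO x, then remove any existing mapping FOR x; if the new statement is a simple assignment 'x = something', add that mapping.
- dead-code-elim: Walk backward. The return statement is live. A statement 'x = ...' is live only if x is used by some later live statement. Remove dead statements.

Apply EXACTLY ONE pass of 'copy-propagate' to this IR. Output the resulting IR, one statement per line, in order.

Applying copy-propagate statement-by-statement:
  [1] a = 6  (unchanged)
  [2] d = 7 + 8  (unchanged)
  [3] z = 6 + 4  (unchanged)
  [4] y = z + 0  (unchanged)
  [5] c = y - 5  (unchanged)
  [6] return c  (unchanged)
Result (6 stmts):
  a = 6
  d = 7 + 8
  z = 6 + 4
  y = z + 0
  c = y - 5
  return c

Answer: a = 6
d = 7 + 8
z = 6 + 4
y = z + 0
c = y - 5
return c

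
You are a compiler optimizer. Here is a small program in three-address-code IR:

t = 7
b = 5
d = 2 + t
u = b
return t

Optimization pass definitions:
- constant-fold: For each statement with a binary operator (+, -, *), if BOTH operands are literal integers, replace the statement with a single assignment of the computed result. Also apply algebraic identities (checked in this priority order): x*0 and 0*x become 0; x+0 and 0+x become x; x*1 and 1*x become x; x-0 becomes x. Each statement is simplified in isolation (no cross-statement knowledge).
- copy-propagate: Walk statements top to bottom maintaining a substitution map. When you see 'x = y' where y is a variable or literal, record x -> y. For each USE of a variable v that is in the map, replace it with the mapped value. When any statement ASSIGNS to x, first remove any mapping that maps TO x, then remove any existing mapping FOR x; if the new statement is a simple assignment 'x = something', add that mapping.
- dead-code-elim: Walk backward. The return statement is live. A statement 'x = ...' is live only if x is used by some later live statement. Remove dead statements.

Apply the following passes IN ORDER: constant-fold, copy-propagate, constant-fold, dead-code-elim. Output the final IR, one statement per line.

Initial IR:
  t = 7
  b = 5
  d = 2 + t
  u = b
  return t
After constant-fold (5 stmts):
  t = 7
  b = 5
  d = 2 + t
  u = b
  return t
After copy-propagate (5 stmts):
  t = 7
  b = 5
  d = 2 + 7
  u = 5
  return 7
After constant-fold (5 stmts):
  t = 7
  b = 5
  d = 9
  u = 5
  return 7
After dead-code-elim (1 stmts):
  return 7

Answer: return 7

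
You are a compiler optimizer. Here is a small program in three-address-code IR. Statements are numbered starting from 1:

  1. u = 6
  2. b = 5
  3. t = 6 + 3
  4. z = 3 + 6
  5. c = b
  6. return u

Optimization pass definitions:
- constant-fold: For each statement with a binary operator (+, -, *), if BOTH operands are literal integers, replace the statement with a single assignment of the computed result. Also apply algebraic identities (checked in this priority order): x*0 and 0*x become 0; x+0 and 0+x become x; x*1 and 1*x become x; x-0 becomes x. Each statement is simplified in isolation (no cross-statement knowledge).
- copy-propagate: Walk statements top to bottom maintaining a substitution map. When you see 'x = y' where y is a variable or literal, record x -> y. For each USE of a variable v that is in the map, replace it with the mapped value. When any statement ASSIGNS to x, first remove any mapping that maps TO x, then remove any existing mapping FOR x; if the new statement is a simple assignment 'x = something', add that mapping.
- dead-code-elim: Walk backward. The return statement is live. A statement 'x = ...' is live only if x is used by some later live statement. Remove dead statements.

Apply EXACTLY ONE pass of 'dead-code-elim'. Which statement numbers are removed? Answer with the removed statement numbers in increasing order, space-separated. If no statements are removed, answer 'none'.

Backward liveness scan:
Stmt 1 'u = 6': KEEP (u is live); live-in = []
Stmt 2 'b = 5': DEAD (b not in live set ['u'])
Stmt 3 't = 6 + 3': DEAD (t not in live set ['u'])
Stmt 4 'z = 3 + 6': DEAD (z not in live set ['u'])
Stmt 5 'c = b': DEAD (c not in live set ['u'])
Stmt 6 'return u': KEEP (return); live-in = ['u']
Removed statement numbers: [2, 3, 4, 5]
Surviving IR:
  u = 6
  return u

Answer: 2 3 4 5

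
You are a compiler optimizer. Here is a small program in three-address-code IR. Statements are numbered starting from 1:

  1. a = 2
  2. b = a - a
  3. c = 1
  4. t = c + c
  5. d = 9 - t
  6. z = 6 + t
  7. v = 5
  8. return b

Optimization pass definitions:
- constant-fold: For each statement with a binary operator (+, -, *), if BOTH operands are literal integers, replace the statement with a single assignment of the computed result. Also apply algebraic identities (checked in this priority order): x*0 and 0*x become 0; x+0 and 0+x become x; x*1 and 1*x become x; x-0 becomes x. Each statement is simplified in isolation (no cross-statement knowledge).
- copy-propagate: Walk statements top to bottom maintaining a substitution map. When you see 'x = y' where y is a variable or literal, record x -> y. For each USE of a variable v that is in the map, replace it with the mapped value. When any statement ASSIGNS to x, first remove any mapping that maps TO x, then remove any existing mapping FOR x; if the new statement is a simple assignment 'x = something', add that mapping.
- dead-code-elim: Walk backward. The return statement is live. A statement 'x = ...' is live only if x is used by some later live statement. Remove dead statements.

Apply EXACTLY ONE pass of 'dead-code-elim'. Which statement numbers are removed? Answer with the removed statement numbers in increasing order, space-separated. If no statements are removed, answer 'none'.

Backward liveness scan:
Stmt 1 'a = 2': KEEP (a is live); live-in = []
Stmt 2 'b = a - a': KEEP (b is live); live-in = ['a']
Stmt 3 'c = 1': DEAD (c not in live set ['b'])
Stmt 4 't = c + c': DEAD (t not in live set ['b'])
Stmt 5 'd = 9 - t': DEAD (d not in live set ['b'])
Stmt 6 'z = 6 + t': DEAD (z not in live set ['b'])
Stmt 7 'v = 5': DEAD (v not in live set ['b'])
Stmt 8 'return b': KEEP (return); live-in = ['b']
Removed statement numbers: [3, 4, 5, 6, 7]
Surviving IR:
  a = 2
  b = a - a
  return b

Answer: 3 4 5 6 7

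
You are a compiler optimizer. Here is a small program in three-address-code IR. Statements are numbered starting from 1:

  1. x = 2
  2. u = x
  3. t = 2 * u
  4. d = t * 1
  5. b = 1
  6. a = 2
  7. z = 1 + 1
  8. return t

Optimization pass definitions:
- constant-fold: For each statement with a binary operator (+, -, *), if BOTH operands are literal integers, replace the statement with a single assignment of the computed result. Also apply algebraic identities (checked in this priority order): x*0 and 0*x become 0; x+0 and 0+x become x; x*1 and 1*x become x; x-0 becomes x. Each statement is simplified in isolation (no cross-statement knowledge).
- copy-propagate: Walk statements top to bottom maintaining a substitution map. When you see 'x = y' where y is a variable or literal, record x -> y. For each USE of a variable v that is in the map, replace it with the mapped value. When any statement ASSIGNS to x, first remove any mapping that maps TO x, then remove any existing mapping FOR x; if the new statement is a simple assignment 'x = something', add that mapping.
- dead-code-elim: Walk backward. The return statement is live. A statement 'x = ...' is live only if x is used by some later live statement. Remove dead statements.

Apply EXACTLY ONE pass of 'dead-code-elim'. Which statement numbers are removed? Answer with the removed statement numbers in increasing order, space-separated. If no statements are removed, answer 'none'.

Answer: 4 5 6 7

Derivation:
Backward liveness scan:
Stmt 1 'x = 2': KEEP (x is live); live-in = []
Stmt 2 'u = x': KEEP (u is live); live-in = ['x']
Stmt 3 't = 2 * u': KEEP (t is live); live-in = ['u']
Stmt 4 'd = t * 1': DEAD (d not in live set ['t'])
Stmt 5 'b = 1': DEAD (b not in live set ['t'])
Stmt 6 'a = 2': DEAD (a not in live set ['t'])
Stmt 7 'z = 1 + 1': DEAD (z not in live set ['t'])
Stmt 8 'return t': KEEP (return); live-in = ['t']
Removed statement numbers: [4, 5, 6, 7]
Surviving IR:
  x = 2
  u = x
  t = 2 * u
  return t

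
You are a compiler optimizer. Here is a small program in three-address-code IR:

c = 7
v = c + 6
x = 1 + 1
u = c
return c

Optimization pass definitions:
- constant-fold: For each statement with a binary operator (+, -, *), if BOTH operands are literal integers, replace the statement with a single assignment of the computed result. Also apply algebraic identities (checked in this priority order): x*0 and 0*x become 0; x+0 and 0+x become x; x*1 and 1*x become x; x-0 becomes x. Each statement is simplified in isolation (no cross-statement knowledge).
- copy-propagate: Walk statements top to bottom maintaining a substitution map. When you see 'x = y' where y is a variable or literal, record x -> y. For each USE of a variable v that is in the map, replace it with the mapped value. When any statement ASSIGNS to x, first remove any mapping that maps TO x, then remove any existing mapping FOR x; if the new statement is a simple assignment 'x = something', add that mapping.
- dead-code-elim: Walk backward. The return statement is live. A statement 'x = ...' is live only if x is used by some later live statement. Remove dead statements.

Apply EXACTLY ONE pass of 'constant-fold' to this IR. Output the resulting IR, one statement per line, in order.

Answer: c = 7
v = c + 6
x = 2
u = c
return c

Derivation:
Applying constant-fold statement-by-statement:
  [1] c = 7  (unchanged)
  [2] v = c + 6  (unchanged)
  [3] x = 1 + 1  -> x = 2
  [4] u = c  (unchanged)
  [5] return c  (unchanged)
Result (5 stmts):
  c = 7
  v = c + 6
  x = 2
  u = c
  return c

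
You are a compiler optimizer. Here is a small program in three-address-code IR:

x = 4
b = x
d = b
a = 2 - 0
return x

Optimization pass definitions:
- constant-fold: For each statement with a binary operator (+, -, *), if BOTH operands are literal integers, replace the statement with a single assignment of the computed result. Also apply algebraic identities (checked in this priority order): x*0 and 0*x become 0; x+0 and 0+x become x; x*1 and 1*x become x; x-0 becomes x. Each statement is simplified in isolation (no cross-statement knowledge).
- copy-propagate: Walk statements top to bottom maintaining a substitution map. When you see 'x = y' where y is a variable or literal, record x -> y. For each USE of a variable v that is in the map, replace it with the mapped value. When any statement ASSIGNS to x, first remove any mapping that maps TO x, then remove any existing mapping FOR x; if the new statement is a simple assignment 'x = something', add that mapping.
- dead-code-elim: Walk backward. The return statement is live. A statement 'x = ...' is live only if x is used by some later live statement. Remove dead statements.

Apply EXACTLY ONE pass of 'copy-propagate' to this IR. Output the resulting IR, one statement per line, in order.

Answer: x = 4
b = 4
d = 4
a = 2 - 0
return 4

Derivation:
Applying copy-propagate statement-by-statement:
  [1] x = 4  (unchanged)
  [2] b = x  -> b = 4
  [3] d = b  -> d = 4
  [4] a = 2 - 0  (unchanged)
  [5] return x  -> return 4
Result (5 stmts):
  x = 4
  b = 4
  d = 4
  a = 2 - 0
  return 4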